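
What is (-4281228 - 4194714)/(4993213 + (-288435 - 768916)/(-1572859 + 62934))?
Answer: -6399018362175/3769689098188 ≈ -1.6975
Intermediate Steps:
(-4281228 - 4194714)/(4993213 + (-288435 - 768916)/(-1572859 + 62934)) = -8475942/(4993213 - 1057351/(-1509925)) = -8475942/(4993213 - 1057351*(-1/1509925)) = -8475942/(4993213 + 1057351/1509925) = -8475942/7539378196376/1509925 = -8475942*1509925/7539378196376 = -6399018362175/3769689098188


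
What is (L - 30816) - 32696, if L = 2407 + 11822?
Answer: -49283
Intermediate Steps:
L = 14229
(L - 30816) - 32696 = (14229 - 30816) - 32696 = -16587 - 32696 = -49283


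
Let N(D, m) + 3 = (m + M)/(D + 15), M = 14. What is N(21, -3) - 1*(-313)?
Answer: 11171/36 ≈ 310.31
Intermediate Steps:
N(D, m) = -3 + (14 + m)/(15 + D) (N(D, m) = -3 + (m + 14)/(D + 15) = -3 + (14 + m)/(15 + D))
N(21, -3) - 1*(-313) = (-31 - 3 - 3*21)/(15 + 21) - 1*(-313) = (-31 - 3 - 63)/36 + 313 = (1/36)*(-97) + 313 = -97/36 + 313 = 11171/36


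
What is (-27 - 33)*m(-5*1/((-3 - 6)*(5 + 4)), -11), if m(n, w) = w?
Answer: 660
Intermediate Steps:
(-27 - 33)*m(-5*1/((-3 - 6)*(5 + 4)), -11) = (-27 - 33)*(-11) = -60*(-11) = 660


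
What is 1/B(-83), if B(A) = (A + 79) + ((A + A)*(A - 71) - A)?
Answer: 1/25643 ≈ 3.8997e-5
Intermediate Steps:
B(A) = 79 + 2*A*(-71 + A) (B(A) = (79 + A) + ((2*A)*(-71 + A) - A) = (79 + A) + (2*A*(-71 + A) - A) = (79 + A) + (-A + 2*A*(-71 + A)) = 79 + 2*A*(-71 + A))
1/B(-83) = 1/(79 - 142*(-83) + 2*(-83)²) = 1/(79 + 11786 + 2*6889) = 1/(79 + 11786 + 13778) = 1/25643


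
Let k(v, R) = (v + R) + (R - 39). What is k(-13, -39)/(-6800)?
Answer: 13/680 ≈ 0.019118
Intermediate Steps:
k(v, R) = -39 + v + 2*R (k(v, R) = (R + v) + (-39 + R) = -39 + v + 2*R)
k(-13, -39)/(-6800) = (-39 - 13 + 2*(-39))/(-6800) = (-39 - 13 - 78)*(-1/6800) = -130*(-1/6800) = 13/680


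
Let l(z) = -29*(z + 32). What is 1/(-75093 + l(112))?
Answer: -1/79269 ≈ -1.2615e-5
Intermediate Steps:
l(z) = -928 - 29*z (l(z) = -29*(32 + z) = -928 - 29*z)
1/(-75093 + l(112)) = 1/(-75093 + (-928 - 29*112)) = 1/(-75093 + (-928 - 3248)) = 1/(-75093 - 4176) = 1/(-79269) = -1/79269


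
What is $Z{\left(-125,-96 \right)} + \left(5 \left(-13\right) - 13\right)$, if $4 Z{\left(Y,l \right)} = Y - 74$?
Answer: $- \frac{511}{4} \approx -127.75$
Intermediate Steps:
$Z{\left(Y,l \right)} = - \frac{37}{2} + \frac{Y}{4}$ ($Z{\left(Y,l \right)} = \frac{Y - 74}{4} = \frac{-74 + Y}{4} = - \frac{37}{2} + \frac{Y}{4}$)
$Z{\left(-125,-96 \right)} + \left(5 \left(-13\right) - 13\right) = \left(- \frac{37}{2} + \frac{1}{4} \left(-125\right)\right) + \left(5 \left(-13\right) - 13\right) = \left(- \frac{37}{2} - \frac{125}{4}\right) - 78 = - \frac{199}{4} - 78 = - \frac{511}{4}$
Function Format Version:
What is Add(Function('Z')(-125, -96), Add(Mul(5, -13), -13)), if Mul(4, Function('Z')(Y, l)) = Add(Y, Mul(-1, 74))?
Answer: Rational(-511, 4) ≈ -127.75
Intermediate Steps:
Function('Z')(Y, l) = Add(Rational(-37, 2), Mul(Rational(1, 4), Y)) (Function('Z')(Y, l) = Mul(Rational(1, 4), Add(Y, Mul(-1, 74))) = Mul(Rational(1, 4), Add(Y, -74)) = Mul(Rational(1, 4), Add(-74, Y)) = Add(Rational(-37, 2), Mul(Rational(1, 4), Y)))
Add(Function('Z')(-125, -96), Add(Mul(5, -13), -13)) = Add(Add(Rational(-37, 2), Mul(Rational(1, 4), -125)), Add(Mul(5, -13), -13)) = Add(Add(Rational(-37, 2), Rational(-125, 4)), Add(-65, -13)) = Add(Rational(-199, 4), -78) = Rational(-511, 4)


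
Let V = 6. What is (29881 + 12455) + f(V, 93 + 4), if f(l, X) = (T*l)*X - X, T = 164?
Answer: 137687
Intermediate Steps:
f(l, X) = -X + 164*X*l (f(l, X) = (164*l)*X - X = 164*X*l - X = -X + 164*X*l)
(29881 + 12455) + f(V, 93 + 4) = (29881 + 12455) + (93 + 4)*(-1 + 164*6) = 42336 + 97*(-1 + 984) = 42336 + 97*983 = 42336 + 95351 = 137687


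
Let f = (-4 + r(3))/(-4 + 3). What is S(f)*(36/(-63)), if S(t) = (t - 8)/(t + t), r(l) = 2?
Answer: 6/7 ≈ 0.85714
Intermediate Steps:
f = 2 (f = (-4 + 2)/(-4 + 3) = -2/(-1) = -2*(-1) = 2)
S(t) = (-8 + t)/(2*t) (S(t) = (-8 + t)/((2*t)) = (-8 + t)*(1/(2*t)) = (-8 + t)/(2*t))
S(f)*(36/(-63)) = ((½)*(-8 + 2)/2)*(36/(-63)) = ((½)*(½)*(-6))*(36*(-1/63)) = -3/2*(-4/7) = 6/7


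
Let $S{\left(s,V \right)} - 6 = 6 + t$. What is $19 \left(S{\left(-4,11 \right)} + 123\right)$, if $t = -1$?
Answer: $2546$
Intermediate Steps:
$S{\left(s,V \right)} = 11$ ($S{\left(s,V \right)} = 6 + \left(6 - 1\right) = 6 + 5 = 11$)
$19 \left(S{\left(-4,11 \right)} + 123\right) = 19 \left(11 + 123\right) = 19 \cdot 134 = 2546$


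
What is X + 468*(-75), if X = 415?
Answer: -34685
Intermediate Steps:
X + 468*(-75) = 415 + 468*(-75) = 415 - 35100 = -34685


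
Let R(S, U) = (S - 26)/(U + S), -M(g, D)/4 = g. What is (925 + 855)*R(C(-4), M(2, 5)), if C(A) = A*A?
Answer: -2225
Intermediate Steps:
C(A) = A**2
M(g, D) = -4*g
R(S, U) = (-26 + S)/(S + U)
(925 + 855)*R(C(-4), M(2, 5)) = (925 + 855)*((-26 + (-4)**2)/((-4)**2 - 4*2)) = 1780*((-26 + 16)/(16 - 8)) = 1780*(-10/8) = 1780*((1/8)*(-10)) = 1780*(-5/4) = -2225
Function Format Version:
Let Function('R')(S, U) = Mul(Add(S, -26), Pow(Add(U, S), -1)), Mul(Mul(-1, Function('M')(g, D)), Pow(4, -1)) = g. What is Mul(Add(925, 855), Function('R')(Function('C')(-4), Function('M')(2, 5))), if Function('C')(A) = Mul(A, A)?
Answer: -2225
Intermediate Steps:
Function('C')(A) = Pow(A, 2)
Function('M')(g, D) = Mul(-4, g)
Function('R')(S, U) = Mul(Pow(Add(S, U), -1), Add(-26, S)) (Function('R')(S, U) = Mul(Add(-26, S), Pow(Add(S, U), -1)) = Mul(Pow(Add(S, U), -1), Add(-26, S)))
Mul(Add(925, 855), Function('R')(Function('C')(-4), Function('M')(2, 5))) = Mul(Add(925, 855), Mul(Pow(Add(Pow(-4, 2), Mul(-4, 2)), -1), Add(-26, Pow(-4, 2)))) = Mul(1780, Mul(Pow(Add(16, -8), -1), Add(-26, 16))) = Mul(1780, Mul(Pow(8, -1), -10)) = Mul(1780, Mul(Rational(1, 8), -10)) = Mul(1780, Rational(-5, 4)) = -2225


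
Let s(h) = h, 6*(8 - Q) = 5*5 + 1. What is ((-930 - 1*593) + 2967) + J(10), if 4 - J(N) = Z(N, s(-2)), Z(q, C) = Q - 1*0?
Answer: 4333/3 ≈ 1444.3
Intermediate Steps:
Q = 11/3 (Q = 8 - (5*5 + 1)/6 = 8 - (25 + 1)/6 = 8 - ⅙*26 = 8 - 13/3 = 11/3 ≈ 3.6667)
Z(q, C) = 11/3 (Z(q, C) = 11/3 - 1*0 = 11/3 + 0 = 11/3)
J(N) = ⅓ (J(N) = 4 - 1*11/3 = 4 - 11/3 = ⅓)
((-930 - 1*593) + 2967) + J(10) = ((-930 - 1*593) + 2967) + ⅓ = ((-930 - 593) + 2967) + ⅓ = (-1523 + 2967) + ⅓ = 1444 + ⅓ = 4333/3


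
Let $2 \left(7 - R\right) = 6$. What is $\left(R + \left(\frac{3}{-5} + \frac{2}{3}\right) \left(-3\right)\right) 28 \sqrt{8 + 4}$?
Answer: $\frac{1064 \sqrt{3}}{5} \approx 368.58$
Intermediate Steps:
$R = 4$ ($R = 7 - 3 = 4$)
$\left(R + \left(\frac{3}{-5} + \frac{2}{3}\right) \left(-3\right)\right) 28 \sqrt{8 + 4} = \left(4 + \left(\frac{3}{-5} + \frac{2}{3}\right) \left(-3\right)\right) 28 \sqrt{8 + 4} = \left(4 + \left(3 \left(- \frac{1}{5}\right) + 2 \cdot \frac{1}{3}\right) \left(-3\right)\right) 28 \sqrt{12} = \left(4 + \left(- \frac{3}{5} + \frac{2}{3}\right) \left(-3\right)\right) 28 \cdot 2 \sqrt{3} = \left(4 + \frac{1}{15} \left(-3\right)\right) 56 \sqrt{3} = \left(4 - \frac{1}{5}\right) 56 \sqrt{3} = \frac{19 \cdot 56 \sqrt{3}}{5} = \frac{1064 \sqrt{3}}{5}$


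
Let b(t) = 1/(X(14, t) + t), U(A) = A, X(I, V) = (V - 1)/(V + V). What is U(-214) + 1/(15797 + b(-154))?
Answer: -159822527377/746834461 ≈ -214.00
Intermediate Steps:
X(I, V) = (-1 + V)/(2*V) (X(I, V) = (-1 + V)/((2*V)) = (-1 + V)*(1/(2*V)) = (-1 + V)/(2*V))
b(t) = 1/(t + (-1 + t)/(2*t)) (b(t) = 1/((-1 + t)/(2*t) + t) = 1/(t + (-1 + t)/(2*t)))
U(-214) + 1/(15797 + b(-154)) = -214 + 1/(15797 + 2*(-154)/(-1 - 154 + 2*(-154)**2)) = -214 + 1/(15797 + 2*(-154)/(-1 - 154 + 2*23716)) = -214 + 1/(15797 + 2*(-154)/(-1 - 154 + 47432)) = -214 + 1/(15797 + 2*(-154)/47277) = -214 + 1/(15797 + 2*(-154)*(1/47277)) = -214 + 1/(15797 - 308/47277) = -214 + 1/(746834461/47277) = -214 + 47277/746834461 = -159822527377/746834461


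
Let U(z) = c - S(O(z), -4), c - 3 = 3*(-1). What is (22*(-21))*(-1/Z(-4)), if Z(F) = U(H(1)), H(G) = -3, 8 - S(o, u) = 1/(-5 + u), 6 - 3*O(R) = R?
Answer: -4158/73 ≈ -56.959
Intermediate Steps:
O(R) = 2 - R/3
S(o, u) = 8 - 1/(-5 + u)
c = 0 (c = 3 + 3*(-1) = 3 - 3 = 0)
U(z) = -73/9 (U(z) = 0 - (-41 + 8*(-4))/(-5 - 4) = 0 - (-41 - 32)/(-9) = 0 - (-1)*(-73)/9 = 0 - 1*73/9 = 0 - 73/9 = -73/9)
Z(F) = -73/9
(22*(-21))*(-1/Z(-4)) = (22*(-21))*(-1/(-73/9)) = -(-462)*(-9)/73 = -462*9/73 = -4158/73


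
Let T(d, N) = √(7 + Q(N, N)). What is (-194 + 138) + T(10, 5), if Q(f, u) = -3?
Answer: -54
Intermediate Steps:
T(d, N) = 2 (T(d, N) = √(7 - 3) = √4 = 2)
(-194 + 138) + T(10, 5) = (-194 + 138) + 2 = -56 + 2 = -54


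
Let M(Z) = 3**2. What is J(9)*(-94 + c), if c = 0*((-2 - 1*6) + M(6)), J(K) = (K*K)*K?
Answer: -68526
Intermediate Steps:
M(Z) = 9
J(K) = K**3 (J(K) = K**2*K = K**3)
c = 0 (c = 0*((-2 - 1*6) + 9) = 0*((-2 - 6) + 9) = 0*(-8 + 9) = 0*1 = 0)
J(9)*(-94 + c) = 9**3*(-94 + 0) = 729*(-94) = -68526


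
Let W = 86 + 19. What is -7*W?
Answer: -735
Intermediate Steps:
W = 105
-7*W = -7*105 = -735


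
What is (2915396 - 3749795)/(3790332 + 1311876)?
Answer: -92711/566912 ≈ -0.16354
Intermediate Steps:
(2915396 - 3749795)/(3790332 + 1311876) = -834399/5102208 = -834399*1/5102208 = -92711/566912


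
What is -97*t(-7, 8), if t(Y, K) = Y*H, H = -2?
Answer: -1358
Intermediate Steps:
t(Y, K) = -2*Y (t(Y, K) = Y*(-2) = -2*Y)
-97*t(-7, 8) = -(-194)*(-7) = -97*14 = -1358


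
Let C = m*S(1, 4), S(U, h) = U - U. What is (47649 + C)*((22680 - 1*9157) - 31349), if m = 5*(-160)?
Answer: -849391074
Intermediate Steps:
S(U, h) = 0
m = -800
C = 0 (C = -800*0 = 0)
(47649 + C)*((22680 - 1*9157) - 31349) = (47649 + 0)*((22680 - 1*9157) - 31349) = 47649*((22680 - 9157) - 31349) = 47649*(13523 - 31349) = 47649*(-17826) = -849391074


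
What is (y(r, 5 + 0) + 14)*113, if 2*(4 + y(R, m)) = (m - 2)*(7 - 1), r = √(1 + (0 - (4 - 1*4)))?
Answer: 2147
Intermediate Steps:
r = 1 (r = √(1 + (0 - (4 - 4))) = √(1 + (0 - 1*0)) = √(1 + (0 + 0)) = √(1 + 0) = √1 = 1)
y(R, m) = -10 + 3*m (y(R, m) = -4 + ((m - 2)*(7 - 1))/2 = -4 + ((-2 + m)*6)/2 = -4 + (-12 + 6*m)/2 = -4 + (-6 + 3*m) = -10 + 3*m)
(y(r, 5 + 0) + 14)*113 = ((-10 + 3*(5 + 0)) + 14)*113 = ((-10 + 3*5) + 14)*113 = ((-10 + 15) + 14)*113 = (5 + 14)*113 = 19*113 = 2147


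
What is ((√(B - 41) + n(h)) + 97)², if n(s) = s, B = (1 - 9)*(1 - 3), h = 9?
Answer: 11211 + 1060*I ≈ 11211.0 + 1060.0*I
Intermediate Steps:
B = 16 (B = -8*(-2) = 16)
((√(B - 41) + n(h)) + 97)² = ((√(16 - 41) + 9) + 97)² = ((√(-25) + 9) + 97)² = ((5*I + 9) + 97)² = ((9 + 5*I) + 97)² = (106 + 5*I)²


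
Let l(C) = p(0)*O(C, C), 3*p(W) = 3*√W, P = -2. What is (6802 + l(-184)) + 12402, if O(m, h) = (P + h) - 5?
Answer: 19204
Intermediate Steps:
O(m, h) = -7 + h (O(m, h) = (-2 + h) - 5 = -7 + h)
p(W) = √W (p(W) = (3*√W)/3 = √W)
l(C) = 0 (l(C) = √0*(-7 + C) = 0*(-7 + C) = 0)
(6802 + l(-184)) + 12402 = (6802 + 0) + 12402 = 6802 + 12402 = 19204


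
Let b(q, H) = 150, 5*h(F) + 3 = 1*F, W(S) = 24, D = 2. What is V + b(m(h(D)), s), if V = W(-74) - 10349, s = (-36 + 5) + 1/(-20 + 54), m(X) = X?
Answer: -10175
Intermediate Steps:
h(F) = -⅗ + F/5 (h(F) = -⅗ + (1*F)/5 = -⅗ + F/5)
s = -1053/34 (s = -31 + 1/34 = -1053/34 ≈ -30.971)
V = -10325 (V = 24 - 10349 = -10325)
V + b(m(h(D)), s) = -10325 + 150 = -10175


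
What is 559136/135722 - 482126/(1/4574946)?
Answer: -149681035875336188/67861 ≈ -2.2057e+12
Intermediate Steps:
559136/135722 - 482126/(1/4574946) = 559136*(1/135722) - 482126/1/4574946 = 279568/67861 - 482126*4574946 = 279568/67861 - 2205700415196 = -149681035875336188/67861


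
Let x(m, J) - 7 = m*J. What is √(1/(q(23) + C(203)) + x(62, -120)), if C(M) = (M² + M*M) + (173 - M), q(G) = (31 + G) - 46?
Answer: I*√12615846570733/41198 ≈ 86.215*I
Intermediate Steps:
q(G) = -15 + G
x(m, J) = 7 + J*m (x(m, J) = 7 + m*J = 7 + J*m)
C(M) = 173 - M + 2*M² (C(M) = (M² + M²) + (173 - M) = 2*M² + (173 - M) = 173 - M + 2*M²)
√(1/(q(23) + C(203)) + x(62, -120)) = √(1/((-15 + 23) + (173 - 1*203 + 2*203²)) + (7 - 120*62)) = √(1/(8 + (173 - 203 + 2*41209)) + (7 - 7440)) = √(1/(8 + (173 - 203 + 82418)) - 7433) = √(1/(8 + 82388) - 7433) = √(1/82396 - 7433) = √(-612449467/82396) = I*√12615846570733/41198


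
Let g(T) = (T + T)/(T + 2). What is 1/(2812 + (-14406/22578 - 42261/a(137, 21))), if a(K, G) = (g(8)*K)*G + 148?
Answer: 89393828/250523265465 ≈ 0.00035683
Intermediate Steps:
g(T) = 2*T/(2 + T) (g(T) = (2*T)/(2 + T) = 2*T/(2 + T))
a(K, G) = 148 + 8*G*K/5 (a(K, G) = ((2*8/(2 + 8))*K)*G + 148 = ((2*8/10)*K)*G + 148 = ((2*8*(⅒))*K)*G + 148 = (8*K/5)*G + 148 = 8*G*K/5 + 148 = 148 + 8*G*K/5)
1/(2812 + (-14406/22578 - 42261/a(137, 21))) = 1/(2812 + (-14406/22578 - 42261/(148 + (8/5)*21*137))) = 1/(2812 + (-14406*1/22578 - 42261/(148 + 23016/5))) = 1/(2812 + (-2401/3763 - 42261/23756/5)) = 1/(2812 + (-2401/3763 - 42261*5/23756)) = 1/(2812 + (-2401/3763 - 211305/23756)) = 1/(2812 - 852178871/89393828) = 1/(250523265465/89393828) = 89393828/250523265465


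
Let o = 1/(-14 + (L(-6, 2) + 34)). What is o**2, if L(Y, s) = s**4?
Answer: 1/1296 ≈ 0.00077160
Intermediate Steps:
o = 1/36 (o = 1/(-14 + (2**4 + 34)) = 1/(-14 + (16 + 34)) = 1/(-14 + 50) = 1/36 ≈ 0.027778)
o**2 = (1/36)**2 = 1/1296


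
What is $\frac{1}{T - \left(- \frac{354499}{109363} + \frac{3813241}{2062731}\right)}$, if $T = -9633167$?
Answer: $- \frac{225586450353}{2173111634979056665} \approx -1.0381 \cdot 10^{-7}$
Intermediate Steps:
$\frac{1}{T - \left(- \frac{354499}{109363} + \frac{3813241}{2062731}\right)} = \frac{1}{-9633167 - \left(- \frac{354499}{109363} + \frac{3813241}{2062731}\right)} = \frac{1}{-9633167 - - \frac{314208601286}{225586450353}} = \frac{1}{-9633167 + \left(- \frac{3813241}{2062731} + \frac{354499}{109363}\right)} = \frac{1}{-9633167 + \frac{314208601286}{225586450353}} = \frac{1}{- \frac{2173111634979056665}{225586450353}} = - \frac{225586450353}{2173111634979056665}$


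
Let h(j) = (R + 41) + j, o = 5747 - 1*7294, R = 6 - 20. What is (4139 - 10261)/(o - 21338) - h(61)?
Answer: -2007758/22885 ≈ -87.732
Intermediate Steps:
R = -14
o = -1547 (o = 5747 - 7294 = -1547)
h(j) = 27 + j (h(j) = (-14 + 41) + j = 27 + j)
(4139 - 10261)/(o - 21338) - h(61) = (4139 - 10261)/(-1547 - 21338) - (27 + 61) = -6122/(-22885) - 1*88 = -6122*(-1/22885) - 88 = 6122/22885 - 88 = -2007758/22885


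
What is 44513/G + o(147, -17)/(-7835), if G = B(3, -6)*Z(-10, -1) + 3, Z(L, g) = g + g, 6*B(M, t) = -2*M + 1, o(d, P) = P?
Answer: 149468329/15670 ≈ 9538.5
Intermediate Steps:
B(M, t) = ⅙ - M/3 (B(M, t) = (-2*M + 1)/6 = (1 - 2*M)/6 = ⅙ - M/3)
Z(L, g) = 2*g
G = 14/3 (G = (⅙ - ⅓*3)*(2*(-1)) + 3 = (⅙ - 1)*(-2) + 3 = -⅚*(-2) + 3 = 5/3 + 3 = 14/3 ≈ 4.6667)
44513/G + o(147, -17)/(-7835) = 44513/(14/3) - 17/(-7835) = 44513*(3/14) - 17*(-1/7835) = 19077/2 + 17/7835 = 149468329/15670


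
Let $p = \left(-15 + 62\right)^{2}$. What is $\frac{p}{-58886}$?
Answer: $- \frac{2209}{58886} \approx -0.037513$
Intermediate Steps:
$p = 2209$ ($p = 47^{2} = 2209$)
$\frac{p}{-58886} = \frac{2209}{-58886} = 2209 \left(- \frac{1}{58886}\right) = - \frac{2209}{58886}$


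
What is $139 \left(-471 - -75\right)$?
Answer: $-55044$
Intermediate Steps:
$139 \left(-471 - -75\right) = 139 \left(-471 + 75\right) = 139 \left(-396\right) = -55044$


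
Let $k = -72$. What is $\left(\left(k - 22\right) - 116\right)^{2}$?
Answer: $44100$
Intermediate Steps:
$\left(\left(k - 22\right) - 116\right)^{2} = \left(\left(-72 - 22\right) - 116\right)^{2} = \left(-94 - 116\right)^{2} = \left(-210\right)^{2} = 44100$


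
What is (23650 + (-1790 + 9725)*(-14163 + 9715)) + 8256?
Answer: -35262974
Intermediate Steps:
(23650 + (-1790 + 9725)*(-14163 + 9715)) + 8256 = (23650 + 7935*(-4448)) + 8256 = (23650 - 35294880) + 8256 = -35271230 + 8256 = -35262974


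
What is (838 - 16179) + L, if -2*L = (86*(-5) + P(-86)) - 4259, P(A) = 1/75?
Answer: -974738/75 ≈ -12997.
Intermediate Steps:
P(A) = 1/75 (P(A) = 1*(1/75) = 1/75)
L = 175837/75 (L = -((86*(-5) + 1/75) - 4259)/2 = -((-430 + 1/75) - 4259)/2 = -(-32249/75 - 4259)/2 = -1/2*(-351674/75) = 175837/75 ≈ 2344.5)
(838 - 16179) + L = (838 - 16179) + 175837/75 = -15341 + 175837/75 = -974738/75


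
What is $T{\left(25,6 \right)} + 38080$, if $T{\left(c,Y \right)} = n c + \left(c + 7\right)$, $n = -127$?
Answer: $34937$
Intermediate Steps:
$T{\left(c,Y \right)} = 7 - 126 c$ ($T{\left(c,Y \right)} = - 127 c + \left(c + 7\right) = - 127 c + \left(7 + c\right) = 7 - 126 c$)
$T{\left(25,6 \right)} + 38080 = \left(7 - 3150\right) + 38080 = -3143 + 38080 = 34937$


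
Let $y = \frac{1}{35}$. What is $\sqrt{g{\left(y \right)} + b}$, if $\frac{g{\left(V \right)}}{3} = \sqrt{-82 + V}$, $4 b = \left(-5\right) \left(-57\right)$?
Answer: $\frac{\sqrt{349125 + 420 i \sqrt{100415}}}{70} \approx 8.5878 + 1.5814 i$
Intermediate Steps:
$b = \frac{285}{4}$ ($b = \frac{\left(-5\right) \left(-57\right)}{4} = \frac{1}{4} \cdot 285 = \frac{285}{4} \approx 71.25$)
$y = \frac{1}{35} \approx 0.028571$
$g{\left(V \right)} = 3 \sqrt{-82 + V}$
$\sqrt{g{\left(y \right)} + b} = \sqrt{3 \sqrt{-82 + \frac{1}{35}} + \frac{285}{4}} = \sqrt{3 \sqrt{- \frac{2869}{35}} + \frac{285}{4}} = \sqrt{3 \frac{i \sqrt{100415}}{35} + \frac{285}{4}} = \sqrt{\frac{3 i \sqrt{100415}}{35} + \frac{285}{4}} = \sqrt{\frac{285}{4} + \frac{3 i \sqrt{100415}}{35}}$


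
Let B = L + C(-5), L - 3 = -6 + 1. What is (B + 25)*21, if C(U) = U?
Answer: 378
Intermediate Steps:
L = -2 (L = 3 + (-6 + 1) = 3 - 5 = -2)
B = -7 (B = -2 - 5 = -7)
(B + 25)*21 = (-7 + 25)*21 = 18*21 = 378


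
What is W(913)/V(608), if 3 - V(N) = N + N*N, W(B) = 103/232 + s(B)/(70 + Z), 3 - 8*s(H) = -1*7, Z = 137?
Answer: -21611/17781798456 ≈ -1.2153e-6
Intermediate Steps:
s(H) = 5/4 (s(H) = 3/8 - (-1)*7/8 = 3/8 - 1/8*(-7) = 3/8 + 7/8 = 5/4)
W(B) = 21611/48024 (W(B) = 103/232 + 5/(4*(70 + 137)) = 103*(1/232) + (5/4)/207 = 103/232 + (5/4)*(1/207) = 103/232 + 5/828 = 21611/48024)
V(N) = 3 - N - N**2 (V(N) = 3 - (N + N*N) = 3 - (N + N**2) = 3 + (-N - N**2) = 3 - N - N**2)
W(913)/V(608) = 21611/(48024*(3 - 1*608 - 1*608**2)) = 21611/(48024*(3 - 608 - 1*369664)) = 21611/(48024*(3 - 608 - 369664)) = (21611/48024)/(-370269) = (21611/48024)*(-1/370269) = -21611/17781798456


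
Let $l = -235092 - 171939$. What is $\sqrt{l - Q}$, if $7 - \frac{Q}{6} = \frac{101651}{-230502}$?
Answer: $\frac{2 i \sqrt{150197265039841}}{38417} \approx 638.02 i$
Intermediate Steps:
$Q = \frac{1715165}{38417}$ ($Q = 42 - 6 \frac{101651}{-230502} = 42 - 6 \cdot 101651 \left(- \frac{1}{230502}\right) = 42 - - \frac{101651}{38417} = 42 + \frac{101651}{38417} = \frac{1715165}{38417} \approx 44.646$)
$l = -407031$
$\sqrt{l - Q} = \sqrt{-407031 - \frac{1715165}{38417}} = \sqrt{- \frac{15638625092}{38417}} = \frac{2 i \sqrt{150197265039841}}{38417}$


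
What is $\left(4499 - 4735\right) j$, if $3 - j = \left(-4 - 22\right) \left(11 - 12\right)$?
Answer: $5428$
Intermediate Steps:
$j = -23$ ($j = 3 - \left(-4 - 22\right) \left(11 - 12\right) = 3 - \left(-26\right) \left(-1\right) = 3 - 26 = -23$)
$\left(4499 - 4735\right) j = \left(4499 - 4735\right) \left(-23\right) = \left(-236\right) \left(-23\right) = 5428$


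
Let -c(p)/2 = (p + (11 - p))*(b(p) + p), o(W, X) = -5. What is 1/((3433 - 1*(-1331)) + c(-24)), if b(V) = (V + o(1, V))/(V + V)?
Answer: 24/126689 ≈ 0.00018944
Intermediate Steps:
b(V) = (-5 + V)/(2*V) (b(V) = (V - 5)/(V + V) = (-5 + V)/((2*V)) = (-5 + V)*(1/(2*V)) = (-5 + V)/(2*V))
c(p) = -22*p - 11*(-5 + p)/p (c(p) = -2*(p + (11 - p))*((-5 + p)/(2*p) + p) = -22*(p + (-5 + p)/(2*p)) = -2*(11*p + 11*(-5 + p)/(2*p)) = -22*p - 11*(-5 + p)/p)
1/((3433 - 1*(-1331)) + c(-24)) = 1/((3433 - 1*(-1331)) + (-11 - 22*(-24) + 55/(-24))) = 1/((3433 + 1331) + (-11 + 528 + 55*(-1/24))) = 1/(4764 + (-11 + 528 - 55/24)) = 1/(4764 + 12353/24) = 1/(126689/24) = 24/126689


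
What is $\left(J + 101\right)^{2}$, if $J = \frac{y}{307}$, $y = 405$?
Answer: $\frac{986713744}{94249} \approx 10469.0$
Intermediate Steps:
$J = \frac{405}{307} \approx 1.3192$
$\left(J + 101\right)^{2} = \left(\frac{405}{307} + 101\right)^{2} = \left(\frac{31412}{307}\right)^{2} = \frac{986713744}{94249}$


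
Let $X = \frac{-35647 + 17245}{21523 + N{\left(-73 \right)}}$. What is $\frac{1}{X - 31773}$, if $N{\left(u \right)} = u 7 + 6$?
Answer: $- \frac{3503}{111303886} \approx -3.1472 \cdot 10^{-5}$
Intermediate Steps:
$N{\left(u \right)} = 6 + 7 u$ ($N{\left(u \right)} = 7 u + 6 = 6 + 7 u$)
$X = - \frac{3067}{3503}$ ($X = \frac{-35647 + 17245}{21523 + \left(6 + 7 \left(-73\right)\right)} = - \frac{18402}{21523 + \left(6 - 511\right)} = - \frac{18402}{21523 - 505} = - \frac{18402}{21018} = \left(-18402\right) \frac{1}{21018} = - \frac{3067}{3503} \approx -0.87554$)
$\frac{1}{X - 31773} = \frac{1}{- \frac{3067}{3503} - 31773} = \frac{1}{- \frac{111303886}{3503}} = - \frac{3503}{111303886}$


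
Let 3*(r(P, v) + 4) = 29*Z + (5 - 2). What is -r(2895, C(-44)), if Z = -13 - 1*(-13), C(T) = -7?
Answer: 3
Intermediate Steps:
Z = 0 (Z = -13 + 13 = 0)
r(P, v) = -3 (r(P, v) = -4 + (29*0 + (5 - 2))/3 = -4 + (0 + 3)/3 = -4 + (1/3)*3 = -4 + 1 = -3)
-r(2895, C(-44)) = -1*(-3) = 3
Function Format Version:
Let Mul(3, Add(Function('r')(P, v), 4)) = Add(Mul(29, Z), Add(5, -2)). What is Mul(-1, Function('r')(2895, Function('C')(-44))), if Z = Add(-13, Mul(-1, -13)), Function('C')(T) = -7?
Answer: 3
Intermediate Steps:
Z = 0 (Z = Add(-13, 13) = 0)
Function('r')(P, v) = -3 (Function('r')(P, v) = Add(-4, Mul(Rational(1, 3), Add(Mul(29, 0), Add(5, -2)))) = Add(-4, Mul(Rational(1, 3), Add(0, 3))) = Add(-4, Mul(Rational(1, 3), 3)) = Add(-4, 1) = -3)
Mul(-1, Function('r')(2895, Function('C')(-44))) = Mul(-1, -3) = 3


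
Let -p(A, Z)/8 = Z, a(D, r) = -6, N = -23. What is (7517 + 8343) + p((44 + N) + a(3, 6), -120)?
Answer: 16820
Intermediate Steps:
p(A, Z) = -8*Z
(7517 + 8343) + p((44 + N) + a(3, 6), -120) = (7517 + 8343) - 8*(-120) = 15860 + 960 = 16820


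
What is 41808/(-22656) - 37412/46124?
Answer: -14458117/5442632 ≈ -2.6565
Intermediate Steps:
41808/(-22656) - 37412/46124 = 41808*(-1/22656) - 37412*1/46124 = -871/472 - 9353/11531 = -14458117/5442632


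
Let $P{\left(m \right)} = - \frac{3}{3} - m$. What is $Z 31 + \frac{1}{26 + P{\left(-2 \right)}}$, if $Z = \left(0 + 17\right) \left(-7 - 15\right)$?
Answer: $- \frac{313037}{27} \approx -11594.0$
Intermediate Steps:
$P{\left(m \right)} = -1 - m$ ($P{\left(m \right)} = \left(-3\right) \frac{1}{3} - m = -1 - m$)
$Z = -374$ ($Z = 17 \left(-22\right) = -374$)
$Z 31 + \frac{1}{26 + P{\left(-2 \right)}} = \left(-374\right) 31 + \frac{1}{26 - -1} = -11594 + \frac{1}{26 + \left(-1 + 2\right)} = -11594 + \frac{1}{26 + 1} = -11594 + \frac{1}{27} = - \frac{313037}{27}$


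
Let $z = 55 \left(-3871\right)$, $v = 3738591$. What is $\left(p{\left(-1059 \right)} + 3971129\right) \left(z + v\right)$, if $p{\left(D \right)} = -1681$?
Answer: $13995027241328$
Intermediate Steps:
$z = -212905$
$\left(p{\left(-1059 \right)} + 3971129\right) \left(z + v\right) = \left(-1681 + 3971129\right) \left(-212905 + 3738591\right) = 3969448 \cdot 3525686 = 13995027241328$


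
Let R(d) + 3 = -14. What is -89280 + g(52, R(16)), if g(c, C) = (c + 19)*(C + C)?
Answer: -91694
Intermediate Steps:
R(d) = -17 (R(d) = -3 - 14 = -17)
g(c, C) = 2*C*(19 + c) (g(c, C) = (19 + c)*(2*C) = 2*C*(19 + c))
-89280 + g(52, R(16)) = -89280 + 2*(-17)*(19 + 52) = -89280 + 2*(-17)*71 = -89280 - 2414 = -91694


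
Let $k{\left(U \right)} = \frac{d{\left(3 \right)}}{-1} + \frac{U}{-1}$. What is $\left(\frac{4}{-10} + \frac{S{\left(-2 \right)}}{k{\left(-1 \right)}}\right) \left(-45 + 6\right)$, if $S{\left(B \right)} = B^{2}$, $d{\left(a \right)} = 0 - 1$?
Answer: $- \frac{312}{5} \approx -62.4$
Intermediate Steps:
$d{\left(a \right)} = -1$ ($d{\left(a \right)} = 0 - 1 = -1$)
$k{\left(U \right)} = 1 - U$ ($k{\left(U \right)} = - \frac{1}{-1} + \frac{U}{-1} = \left(-1\right) \left(-1\right) + U \left(-1\right) = 1 - U$)
$\left(\frac{4}{-10} + \frac{S{\left(-2 \right)}}{k{\left(-1 \right)}}\right) \left(-45 + 6\right) = \left(\frac{4}{-10} + \frac{\left(-2\right)^{2}}{1 - -1}\right) \left(-45 + 6\right) = \left(4 \left(- \frac{1}{10}\right) + \frac{4}{1 + 1}\right) \left(-39\right) = \left(- \frac{2}{5} + \frac{4}{2}\right) \left(-39\right) = \left(- \frac{2}{5} + 4 \cdot \frac{1}{2}\right) \left(-39\right) = \left(- \frac{2}{5} + 2\right) \left(-39\right) = \frac{8}{5} \left(-39\right) = - \frac{312}{5}$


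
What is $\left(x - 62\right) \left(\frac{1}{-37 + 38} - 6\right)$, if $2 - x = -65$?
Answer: $-25$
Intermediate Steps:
$x = 67$ ($x = 2 - -65 = 2 + 65 = 67$)
$\left(x - 62\right) \left(\frac{1}{-37 + 38} - 6\right) = \left(67 - 62\right) \left(\frac{1}{-37 + 38} - 6\right) = 5 \left(1^{-1} - 6\right) = 5 \left(1 - 6\right) = 5 \left(-5\right) = -25$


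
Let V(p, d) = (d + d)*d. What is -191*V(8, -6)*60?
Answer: -825120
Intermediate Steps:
V(p, d) = 2*d² (V(p, d) = (2*d)*d = 2*d²)
-191*V(8, -6)*60 = -382*(-6)²*60 = -382*36*60 = -191*72*60 = -13752*60 = -825120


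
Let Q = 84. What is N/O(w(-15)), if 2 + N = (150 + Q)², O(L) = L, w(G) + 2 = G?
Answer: -54754/17 ≈ -3220.8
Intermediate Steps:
w(G) = -2 + G
N = 54754 (N = -2 + (150 + 84)² = -2 + 234² = -2 + 54756 = 54754)
N/O(w(-15)) = 54754/(-2 - 15) = 54754/(-17) = 54754*(-1/17) = -54754/17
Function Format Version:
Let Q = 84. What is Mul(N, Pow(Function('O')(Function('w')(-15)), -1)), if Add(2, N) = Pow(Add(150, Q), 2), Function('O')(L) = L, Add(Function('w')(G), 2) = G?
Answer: Rational(-54754, 17) ≈ -3220.8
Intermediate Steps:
Function('w')(G) = Add(-2, G)
N = 54754 (N = Add(-2, Pow(Add(150, 84), 2)) = Add(-2, Pow(234, 2)) = Add(-2, 54756) = 54754)
Mul(N, Pow(Function('O')(Function('w')(-15)), -1)) = Mul(54754, Pow(Add(-2, -15), -1)) = Mul(54754, Pow(-17, -1)) = Mul(54754, Rational(-1, 17)) = Rational(-54754, 17)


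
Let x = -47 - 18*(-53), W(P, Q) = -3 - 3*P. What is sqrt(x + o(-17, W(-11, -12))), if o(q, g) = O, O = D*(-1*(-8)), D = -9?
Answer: sqrt(835) ≈ 28.896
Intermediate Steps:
O = -72 (O = -(-9)*(-8) = -9*8 = -72)
o(q, g) = -72
x = 907 (x = -47 + 954 = 907)
sqrt(x + o(-17, W(-11, -12))) = sqrt(907 - 72) = sqrt(835)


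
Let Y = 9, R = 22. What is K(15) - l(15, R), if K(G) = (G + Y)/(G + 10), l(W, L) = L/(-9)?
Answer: 766/225 ≈ 3.4044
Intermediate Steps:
l(W, L) = -L/9 (l(W, L) = L*(-1/9) = -L/9)
K(G) = (9 + G)/(10 + G) (K(G) = (G + 9)/(G + 10) = (9 + G)/(10 + G))
K(15) - l(15, R) = (9 + 15)/(10 + 15) - (-1)*22/9 = 24/25 - 1*(-22/9) = (1/25)*24 + 22/9 = 24/25 + 22/9 = 766/225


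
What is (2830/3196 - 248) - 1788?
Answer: -3252113/1598 ≈ -2035.1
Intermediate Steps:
(2830/3196 - 248) - 1788 = (2830*(1/3196) - 248) - 1788 = (1415/1598 - 248) - 1788 = -394889/1598 - 1788 = -3252113/1598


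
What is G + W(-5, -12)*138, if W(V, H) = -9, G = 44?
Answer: -1198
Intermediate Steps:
G + W(-5, -12)*138 = 44 - 9*138 = 44 - 1242 = -1198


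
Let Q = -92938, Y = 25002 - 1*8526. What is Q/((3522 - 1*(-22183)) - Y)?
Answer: -92938/9229 ≈ -10.070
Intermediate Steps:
Y = 16476 (Y = 25002 - 8526 = 16476)
Q/((3522 - 1*(-22183)) - Y) = -92938/((3522 - 1*(-22183)) - 1*16476) = -92938/((3522 + 22183) - 16476) = -92938/(25705 - 16476) = -92938/9229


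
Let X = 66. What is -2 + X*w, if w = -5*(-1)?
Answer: 328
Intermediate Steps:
w = 5
-2 + X*w = -2 + 66*5 = -2 + 330 = 328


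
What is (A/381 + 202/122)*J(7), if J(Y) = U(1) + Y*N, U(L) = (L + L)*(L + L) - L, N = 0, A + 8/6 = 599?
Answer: 224816/23241 ≈ 9.6732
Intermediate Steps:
A = 1793/3 (A = -4/3 + 599 = 1793/3 ≈ 597.67)
U(L) = -L + 4*L² (U(L) = (2*L)*(2*L) - L = 4*L² - L = -L + 4*L²)
J(Y) = 3 (J(Y) = 1*(-1 + 4*1) + Y*0 = 1*(-1 + 4) + 0 = 1*3 + 0 = 3 + 0 = 3)
(A/381 + 202/122)*J(7) = ((1793/3)/381 + 202/122)*3 = ((1793/3)*(1/381) + 202*(1/122))*3 = (1793/1143 + 101/61)*3 = (224816/69723)*3 = 224816/23241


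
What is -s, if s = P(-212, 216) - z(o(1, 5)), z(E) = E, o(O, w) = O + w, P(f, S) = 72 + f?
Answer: 146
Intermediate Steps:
s = -146 (s = (72 - 212) - (1 + 5) = -140 - 1*6 = -140 - 6 = -146)
-s = -1*(-146) = 146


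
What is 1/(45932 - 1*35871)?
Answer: 1/10061 ≈ 9.9394e-5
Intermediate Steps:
1/(45932 - 1*35871) = 1/(45932 - 35871) = 1/10061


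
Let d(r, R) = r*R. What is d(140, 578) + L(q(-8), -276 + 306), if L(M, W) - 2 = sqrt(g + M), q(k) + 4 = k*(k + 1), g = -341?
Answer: 80922 + 17*I ≈ 80922.0 + 17.0*I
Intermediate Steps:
q(k) = -4 + k*(1 + k) (q(k) = -4 + k*(k + 1) = -4 + k*(1 + k))
d(r, R) = R*r
L(M, W) = 2 + sqrt(-341 + M)
d(140, 578) + L(q(-8), -276 + 306) = 578*140 + (2 + sqrt(-341 + (-4 - 8 + (-8)**2))) = 80920 + (2 + sqrt(-341 + (-4 - 8 + 64))) = 80920 + (2 + sqrt(-341 + 52)) = 80920 + (2 + sqrt(-289)) = 80920 + (2 + 17*I) = 80922 + 17*I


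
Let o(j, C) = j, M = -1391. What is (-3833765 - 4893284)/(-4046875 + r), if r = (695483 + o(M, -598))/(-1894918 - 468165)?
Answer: 20622741132067/9563102209717 ≈ 2.1565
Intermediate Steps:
r = -694092/2363083 (r = (695483 - 1391)/(-1894918 - 468165) = 694092/(-2363083) = 694092*(-1/2363083) = -694092/2363083 ≈ -0.29372)
(-3833765 - 4893284)/(-4046875 + r) = (-3833765 - 4893284)/(-4046875 - 694092/2363083) = -8727049/(-9563102209717/2363083) = -8727049*(-2363083/9563102209717) = 20622741132067/9563102209717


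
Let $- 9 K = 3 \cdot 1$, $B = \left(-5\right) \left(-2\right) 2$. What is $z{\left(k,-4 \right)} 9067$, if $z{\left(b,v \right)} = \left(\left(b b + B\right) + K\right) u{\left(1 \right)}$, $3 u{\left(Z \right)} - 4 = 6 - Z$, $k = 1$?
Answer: $562154$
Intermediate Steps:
$u{\left(Z \right)} = \frac{10}{3} - \frac{Z}{3}$ ($u{\left(Z \right)} = \frac{4}{3} + \frac{6 - Z}{3} = \frac{4}{3} - \left(-2 + \frac{Z}{3}\right) = \frac{10}{3} - \frac{Z}{3}$)
$B = 20$ ($B = 10 \cdot 2 = 20$)
$K = - \frac{1}{3}$ ($K = - \frac{3 \cdot 1}{9} = \left(- \frac{1}{9}\right) 3 = - \frac{1}{3} \approx -0.33333$)
$z{\left(b,v \right)} = 59 + 3 b^{2}$ ($z{\left(b,v \right)} = \left(\left(b b + 20\right) - \frac{1}{3}\right) \left(\frac{10}{3} - \frac{1}{3}\right) = \left(\left(b^{2} + 20\right) - \frac{1}{3}\right) \left(\frac{10}{3} - \frac{1}{3}\right) = \left(\left(20 + b^{2}\right) - \frac{1}{3}\right) 3 = \left(\frac{59}{3} + b^{2}\right) 3 = 59 + 3 b^{2}$)
$z{\left(k,-4 \right)} 9067 = \left(59 + 3 \cdot 1^{2}\right) 9067 = \left(59 + 3 \cdot 1\right) 9067 = \left(59 + 3\right) 9067 = 62 \cdot 9067 = 562154$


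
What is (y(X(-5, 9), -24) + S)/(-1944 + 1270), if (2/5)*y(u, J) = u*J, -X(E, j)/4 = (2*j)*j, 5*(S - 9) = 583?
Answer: -97514/1685 ≈ -57.872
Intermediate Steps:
S = 628/5 (S = 9 + (⅕)*583 = 9 + 583/5 = 628/5 ≈ 125.60)
X(E, j) = -8*j² (X(E, j) = -4*2*j*j = -8*j²)
y(u, J) = 5*J*u/2 (y(u, J) = 5*(u*J)/2 = 5*(J*u)/2 = 5*J*u/2)
(y(X(-5, 9), -24) + S)/(-1944 + 1270) = ((5/2)*(-24)*(-8*9²) + 628/5)/(-1944 + 1270) = ((5/2)*(-24)*(-8*81) + 628/5)/(-674) = ((5/2)*(-24)*(-648) + 628/5)*(-1/674) = (38880 + 628/5)*(-1/674) = (195028/5)*(-1/674) = -97514/1685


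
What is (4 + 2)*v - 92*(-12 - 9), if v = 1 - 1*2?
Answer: 1926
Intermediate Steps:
v = -1 (v = 1 - 2 = -1)
(4 + 2)*v - 92*(-12 - 9) = (4 + 2)*(-1) - 92*(-12 - 9) = 6*(-1) - 92*(-21) = -6 + 1932 = 1926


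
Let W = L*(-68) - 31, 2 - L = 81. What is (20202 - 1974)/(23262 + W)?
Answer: 18228/28603 ≈ 0.63728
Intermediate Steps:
L = -79 (L = 2 - 1*81 = 2 - 81 = -79)
W = 5341 (W = -79*(-68) - 31 = 5372 - 31 = 5341)
(20202 - 1974)/(23262 + W) = (20202 - 1974)/(23262 + 5341) = 18228/28603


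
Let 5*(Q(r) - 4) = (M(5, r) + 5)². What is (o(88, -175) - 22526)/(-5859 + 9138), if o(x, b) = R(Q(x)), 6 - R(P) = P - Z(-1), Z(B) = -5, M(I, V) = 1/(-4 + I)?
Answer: -112681/16395 ≈ -6.8729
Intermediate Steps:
Q(r) = 56/5 (Q(r) = 4 + (1/(-4 + 5) + 5)²/5 = 4 + (1/1 + 5)²/5 = 4 + (1 + 5)²/5 = 4 + (⅕)*6² = 4 + (⅕)*36 = 4 + 36/5 = 56/5)
R(P) = 1 - P (R(P) = 6 - (P - 1*(-5)) = 6 - (P + 5) = 6 - (5 + P) = 6 + (-5 - P) = 1 - P)
o(x, b) = -51/5 (o(x, b) = 1 - 1*56/5 = 1 - 56/5 = -51/5)
(o(88, -175) - 22526)/(-5859 + 9138) = (-51/5 - 22526)/(-5859 + 9138) = -112681/5/3279 = -112681/5*1/3279 = -112681/16395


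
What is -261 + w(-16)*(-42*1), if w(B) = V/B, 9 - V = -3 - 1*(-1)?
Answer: -1857/8 ≈ -232.13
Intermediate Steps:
V = 11 (V = 9 - (-3 - 1*(-1)) = 9 - (-3 + 1) = 9 - 1*(-2) = 9 + 2 = 11)
w(B) = 11/B
-261 + w(-16)*(-42*1) = -261 + (11/(-16))*(-42*1) = -261 + (11*(-1/16))*(-42) = -261 - 11/16*(-42) = -261 + 231/8 = -1857/8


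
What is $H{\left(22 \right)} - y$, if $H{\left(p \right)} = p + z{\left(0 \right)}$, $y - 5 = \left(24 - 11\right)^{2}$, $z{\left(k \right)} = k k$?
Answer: $-152$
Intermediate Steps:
$z{\left(k \right)} = k^{2}$
$y = 174$ ($y = 5 + \left(24 - 11\right)^{2} = 5 + 13^{2} = 5 + 169 = 174$)
$H{\left(p \right)} = p$ ($H{\left(p \right)} = p + 0^{2} = p + 0 = p$)
$H{\left(22 \right)} - y = 22 - 174 = -152$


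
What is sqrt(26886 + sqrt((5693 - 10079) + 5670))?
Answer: sqrt(26886 + 2*sqrt(321)) ≈ 164.08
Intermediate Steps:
sqrt(26886 + sqrt((5693 - 10079) + 5670)) = sqrt(26886 + sqrt(-4386 + 5670)) = sqrt(26886 + sqrt(1284)) = sqrt(26886 + 2*sqrt(321))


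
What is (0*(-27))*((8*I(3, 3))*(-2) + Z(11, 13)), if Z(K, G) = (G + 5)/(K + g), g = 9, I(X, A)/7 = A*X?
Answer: 0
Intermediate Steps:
I(X, A) = 7*A*X (I(X, A) = 7*(A*X) = 7*A*X)
Z(K, G) = (5 + G)/(9 + K) (Z(K, G) = (G + 5)/(K + 9) = (5 + G)/(9 + K))
(0*(-27))*((8*I(3, 3))*(-2) + Z(11, 13)) = (0*(-27))*((8*(7*3*3))*(-2) + (5 + 13)/(9 + 11)) = 0*((8*63)*(-2) + 18/20) = 0*(504*(-2) + (1/20)*18) = 0*(-1008 + 9/10) = 0*(-10071/10) = 0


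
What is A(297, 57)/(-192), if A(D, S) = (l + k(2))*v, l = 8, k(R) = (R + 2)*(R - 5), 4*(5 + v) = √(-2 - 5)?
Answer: -5/48 + I*√7/192 ≈ -0.10417 + 0.01378*I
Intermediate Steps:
v = -5 + I*√7/4 (v = -5 + √(-2 - 5)/4 = -5 + √(-7)/4 = -5 + (I*√7)/4 = -5 + I*√7/4 ≈ -5.0 + 0.66144*I)
k(R) = (-5 + R)*(2 + R) (k(R) = (2 + R)*(-5 + R) = (-5 + R)*(2 + R))
A(D, S) = 20 - I*√7 (A(D, S) = (8 + (-10 + 2² - 3*2))*(-5 + I*√7/4) = (8 + (-10 + 4 - 6))*(-5 + I*√7/4) = (8 - 12)*(-5 + I*√7/4) = -4*(-5 + I*√7/4) = 20 - I*√7)
A(297, 57)/(-192) = (20 - I*√7)/(-192) = (20 - I*√7)*(-1/192) = -5/48 + I*√7/192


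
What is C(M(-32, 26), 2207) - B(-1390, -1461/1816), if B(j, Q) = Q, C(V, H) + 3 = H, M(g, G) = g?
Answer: 4003925/1816 ≈ 2204.8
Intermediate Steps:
C(V, H) = -3 + H
C(M(-32, 26), 2207) - B(-1390, -1461/1816) = (-3 + 2207) - (-1461)/1816 = 2204 - (-1461)/1816 = 2204 - 1*(-1461/1816) = 2204 + 1461/1816 = 4003925/1816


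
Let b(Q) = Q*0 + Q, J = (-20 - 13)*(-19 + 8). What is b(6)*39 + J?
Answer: 597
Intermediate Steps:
J = 363 (J = -33*(-11) = 363)
b(Q) = Q (b(Q) = 0 + Q = Q)
b(6)*39 + J = 6*39 + 363 = 234 + 363 = 597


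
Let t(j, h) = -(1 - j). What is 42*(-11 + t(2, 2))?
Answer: -420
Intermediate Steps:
t(j, h) = -1 + j
42*(-11 + t(2, 2)) = 42*(-11 + (-1 + 2)) = 42*(-11 + 1) = 42*(-10) = -420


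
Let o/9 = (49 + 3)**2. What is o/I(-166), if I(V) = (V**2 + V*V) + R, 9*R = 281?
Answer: 219024/496289 ≈ 0.44132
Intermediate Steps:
R = 281/9 (R = (1/9)*281 = 281/9 ≈ 31.222)
o = 24336 (o = 9*(49 + 3)**2 = 9*52**2 = 9*2704 = 24336)
I(V) = 281/9 + 2*V**2 (I(V) = (V**2 + V*V) + 281/9 = (V**2 + V**2) + 281/9 = 2*V**2 + 281/9 = 281/9 + 2*V**2)
o/I(-166) = 24336/(281/9 + 2*(-166)**2) = 24336/(281/9 + 2*27556) = 24336/(281/9 + 55112) = 24336/(496289/9) = 24336*(9/496289) = 219024/496289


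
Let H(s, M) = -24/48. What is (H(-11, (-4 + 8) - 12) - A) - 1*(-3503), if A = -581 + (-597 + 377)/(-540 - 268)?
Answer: 412406/101 ≈ 4083.2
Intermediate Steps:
A = -117307/202 (A = -581 - 220/(-808) = -581 - 220*(-1/808) = -581 + 55/202 = -117307/202 ≈ -580.73)
H(s, M) = -1/2 (H(s, M) = -24*1/48 = -1/2)
(H(-11, (-4 + 8) - 12) - A) - 1*(-3503) = (-1/2 - 1*(-117307/202)) - 1*(-3503) = (-1/2 + 117307/202) + 3503 = 58603/101 + 3503 = 412406/101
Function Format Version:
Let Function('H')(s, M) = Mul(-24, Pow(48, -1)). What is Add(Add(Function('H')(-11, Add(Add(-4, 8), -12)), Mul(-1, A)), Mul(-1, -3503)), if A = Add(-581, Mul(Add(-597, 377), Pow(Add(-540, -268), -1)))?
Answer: Rational(412406, 101) ≈ 4083.2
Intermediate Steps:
A = Rational(-117307, 202) (A = Add(-581, Mul(-220, Pow(-808, -1))) = Add(-581, Mul(-220, Rational(-1, 808))) = Add(-581, Rational(55, 202)) = Rational(-117307, 202) ≈ -580.73)
Function('H')(s, M) = Rational(-1, 2) (Function('H')(s, M) = Mul(-24, Rational(1, 48)) = Rational(-1, 2))
Add(Add(Function('H')(-11, Add(Add(-4, 8), -12)), Mul(-1, A)), Mul(-1, -3503)) = Add(Add(Rational(-1, 2), Mul(-1, Rational(-117307, 202))), Mul(-1, -3503)) = Add(Add(Rational(-1, 2), Rational(117307, 202)), 3503) = Add(Rational(58603, 101), 3503) = Rational(412406, 101)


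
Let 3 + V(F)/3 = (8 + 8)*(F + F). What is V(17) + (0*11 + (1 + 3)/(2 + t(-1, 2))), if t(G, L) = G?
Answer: 1627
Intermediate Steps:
V(F) = -9 + 96*F (V(F) = -9 + 3*((8 + 8)*(F + F)) = -9 + 3*(16*(2*F)) = -9 + 3*(32*F) = -9 + 96*F)
V(17) + (0*11 + (1 + 3)/(2 + t(-1, 2))) = (-9 + 96*17) + (0*11 + (1 + 3)/(2 - 1)) = (-9 + 1632) + (0 + 4/1) = 1623 + (0 + 4*1) = 1623 + (0 + 4) = 1623 + 4 = 1627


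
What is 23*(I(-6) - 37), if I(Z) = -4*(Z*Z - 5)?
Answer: -3703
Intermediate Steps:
I(Z) = 20 - 4*Z**2 (I(Z) = -4*(Z**2 - 5) = -4*(-5 + Z**2) = 20 - 4*Z**2)
23*(I(-6) - 37) = 23*((20 - 4*(-6)**2) - 37) = 23*((20 - 4*36) - 37) = 23*((20 - 144) - 37) = 23*(-124 - 37) = 23*(-161) = -3703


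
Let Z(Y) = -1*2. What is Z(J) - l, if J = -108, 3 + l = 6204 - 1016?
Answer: -5187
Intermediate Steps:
l = 5185 (l = -3 + (6204 - 1016) = -3 + 5188 = 5185)
Z(Y) = -2
Z(J) - l = -2 - 1*5185 = -2 - 5185 = -5187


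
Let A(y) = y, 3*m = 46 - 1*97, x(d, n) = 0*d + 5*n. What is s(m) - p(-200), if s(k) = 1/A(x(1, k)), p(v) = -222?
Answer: 18869/85 ≈ 221.99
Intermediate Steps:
x(d, n) = 5*n (x(d, n) = 0 + 5*n = 5*n)
m = -17 (m = (46 - 1*97)/3 = (46 - 97)/3 = (1/3)*(-51) = -17)
s(k) = 1/(5*k)
s(m) - p(-200) = (1/5)/(-17) - 1*(-222) = (1/5)*(-1/17) + 222 = -1/85 + 222 = 18869/85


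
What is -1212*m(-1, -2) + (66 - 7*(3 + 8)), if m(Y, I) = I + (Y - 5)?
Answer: 9685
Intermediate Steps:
m(Y, I) = -5 + I + Y (m(Y, I) = I + (-5 + Y) = -5 + I + Y)
-1212*m(-1, -2) + (66 - 7*(3 + 8)) = -1212*(-5 - 2 - 1) + (66 - 7*(3 + 8)) = -1212*(-8) + (66 - 7*11) = -303*(-32) + (66 - 1*77) = 9696 + (66 - 77) = 9696 - 11 = 9685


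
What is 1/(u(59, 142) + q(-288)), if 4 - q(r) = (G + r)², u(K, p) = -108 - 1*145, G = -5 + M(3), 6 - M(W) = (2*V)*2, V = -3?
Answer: -1/75874 ≈ -1.3180e-5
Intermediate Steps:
M(W) = 18 (M(W) = 6 - 2*(-3)*2 = 6 - (-6)*2 = 6 - 1*(-12) = 6 + 12 = 18)
G = 13 (G = -5 + 18 = 13)
u(K, p) = -253 (u(K, p) = -108 - 145 = -253)
q(r) = 4 - (13 + r)²
1/(u(59, 142) + q(-288)) = 1/(-253 + (4 - (13 - 288)²)) = 1/(-253 + (4 - 1*(-275)²)) = 1/(-253 + (4 - 1*75625)) = 1/(-253 + (4 - 75625)) = 1/(-253 - 75621) = 1/(-75874) = -1/75874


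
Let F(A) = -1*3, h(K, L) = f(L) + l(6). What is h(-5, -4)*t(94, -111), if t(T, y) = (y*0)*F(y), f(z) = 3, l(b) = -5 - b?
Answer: 0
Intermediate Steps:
h(K, L) = -8 (h(K, L) = 3 + (-5 - 1*6) = 3 + (-5 - 6) = 3 - 11 = -8)
F(A) = -3
t(T, y) = 0 (t(T, y) = (y*0)*(-3) = 0*(-3) = 0)
h(-5, -4)*t(94, -111) = -8*0 = 0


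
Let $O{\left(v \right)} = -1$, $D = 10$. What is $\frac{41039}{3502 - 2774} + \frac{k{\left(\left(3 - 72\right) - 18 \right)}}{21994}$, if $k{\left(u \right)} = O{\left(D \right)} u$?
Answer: $\frac{64476793}{1143688} \approx 56.376$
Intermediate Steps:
$k{\left(u \right)} = - u$
$\frac{41039}{3502 - 2774} + \frac{k{\left(\left(3 - 72\right) - 18 \right)}}{21994} = \frac{41039}{3502 - 2774} + \frac{\left(-1\right) \left(\left(3 - 72\right) - 18\right)}{21994} = \frac{41039}{728} + - (-69 - 18) \frac{1}{21994} = 41039 \cdot \frac{1}{728} + \left(-1\right) \left(-87\right) \frac{1}{21994} = \frac{41039}{728} + 87 \cdot \frac{1}{21994} = \frac{41039}{728} + \frac{87}{21994} = \frac{64476793}{1143688}$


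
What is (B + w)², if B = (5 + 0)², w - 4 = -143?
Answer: 12996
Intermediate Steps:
w = -139 (w = 4 - 143 = -139)
B = 25 (B = 5² = 25)
(B + w)² = (25 - 139)² = (-114)² = 12996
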